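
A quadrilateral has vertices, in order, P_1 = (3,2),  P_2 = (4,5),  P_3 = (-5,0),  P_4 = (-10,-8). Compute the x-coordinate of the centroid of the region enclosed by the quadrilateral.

Apply the shoelace formula. First the cross-terms c_i = x_i·y_{i+1} − x_{i+1}·y_i:
  7, 25, 40, 4  ⇒  2A = 76, A = 38.
Then Σ (x_i + x_{i+1})·c_i = -604, so x̄ = -604 / (6·38) = -151/57.

-151/57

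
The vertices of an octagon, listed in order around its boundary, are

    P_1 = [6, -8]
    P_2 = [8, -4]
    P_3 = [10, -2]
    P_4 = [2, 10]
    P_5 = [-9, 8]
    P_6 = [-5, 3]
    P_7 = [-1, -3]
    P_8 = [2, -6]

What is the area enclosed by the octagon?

Apply the shoelace formula: 2A = Σ (x_i·y_{i+1} − x_{i+1}·y_i), indices taken mod 8.
Σ = (40) + (24) + (104) + (106) + (13) + (18) + (12) + (20) = 337
Area = |Σ|/2 = 168.5.

168.5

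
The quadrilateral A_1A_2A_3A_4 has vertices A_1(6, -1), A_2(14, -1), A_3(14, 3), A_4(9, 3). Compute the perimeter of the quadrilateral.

22

|A_1A_2| = √((8)² + (0)²) = √64 = 8
|A_2A_3| = √((0)² + (4)²) = √16 = 4
|A_3A_4| = √((-5)² + (0)²) = √25 = 5
|A_4A_1| = √((-3)² + (-4)²) = √25 = 5
Perimeter = 8 + 4 + 5 + 5 = 22.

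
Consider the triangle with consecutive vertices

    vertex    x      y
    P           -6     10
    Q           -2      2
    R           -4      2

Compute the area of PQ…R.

8

Apply the surveyor's formula: 2A = Σ (x_i·y_{i+1} − x_{i+1}·y_i), indices taken mod 3.
Cross-terms: 8, 4, -28  ⇒  Σ = -16
Area = |Σ|/2 = 8.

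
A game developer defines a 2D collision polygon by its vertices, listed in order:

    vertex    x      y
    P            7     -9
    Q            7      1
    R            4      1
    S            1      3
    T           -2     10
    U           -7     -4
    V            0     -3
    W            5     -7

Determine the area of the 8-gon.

Σ = (70) + (3) + (11) + (16) + (78) + (21) + (15) + (4) = 218
Area = |Σ|/2 = 109.

109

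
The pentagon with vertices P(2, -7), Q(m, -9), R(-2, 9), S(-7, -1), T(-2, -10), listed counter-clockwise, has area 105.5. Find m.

The doubled signed area Σ (x_i y_{i+1} − x_{i+1} y_i) is linear in m.
With m=0 it equals 131; the coefficient of m is 16 (from the two edges through Q).
So 16·m + 131 = 2·105.5 = 211 ⇒ m = 5.

5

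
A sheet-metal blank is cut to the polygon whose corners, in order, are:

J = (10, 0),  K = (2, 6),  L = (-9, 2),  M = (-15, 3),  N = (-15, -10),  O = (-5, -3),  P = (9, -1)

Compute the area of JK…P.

176.5

Σ = (60) + (58) + (3) + (195) + (-5) + (32) + (10) = 353
Area = |Σ|/2 = 176.5.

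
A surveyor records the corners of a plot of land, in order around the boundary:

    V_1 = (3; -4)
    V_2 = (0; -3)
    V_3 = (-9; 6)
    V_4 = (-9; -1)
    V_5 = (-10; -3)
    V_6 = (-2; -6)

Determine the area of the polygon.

V_1→V_2: (3)(-3) − (0)(-4) = -9
V_2→V_3: (0)(6) − (-9)(-3) = -27
V_3→V_4: (-9)(-1) − (-9)(6) = 63
V_4→V_5: (-9)(-3) − (-10)(-1) = 17
V_5→V_6: (-10)(-6) − (-2)(-3) = 54
V_6→V_1: (-2)(-4) − (3)(-6) = 26
Σ = 124
Area = |Σ|/2 = 62.

62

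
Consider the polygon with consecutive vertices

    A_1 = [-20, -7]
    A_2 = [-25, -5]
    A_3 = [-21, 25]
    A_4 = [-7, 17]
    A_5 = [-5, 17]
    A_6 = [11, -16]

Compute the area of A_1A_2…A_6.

A_1→A_2: (-20)(-5) − (-25)(-7) = -75
A_2→A_3: (-25)(25) − (-21)(-5) = -730
A_3→A_4: (-21)(17) − (-7)(25) = -182
A_4→A_5: (-7)(17) − (-5)(17) = -34
A_5→A_6: (-5)(-16) − (11)(17) = -107
A_6→A_1: (11)(-7) − (-20)(-16) = -397
Σ = -1525
Area = |Σ|/2 = 762.5.

762.5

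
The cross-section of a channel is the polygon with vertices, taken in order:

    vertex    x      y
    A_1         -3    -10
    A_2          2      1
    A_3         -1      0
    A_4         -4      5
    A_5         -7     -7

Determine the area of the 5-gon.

62.5

Apply the surveyor's formula: 2A = Σ (x_i·y_{i+1} − x_{i+1}·y_i), indices taken mod 5.
Cross-terms: 17, 1, -5, 63, 49  ⇒  Σ = 125
Area = |Σ|/2 = 62.5.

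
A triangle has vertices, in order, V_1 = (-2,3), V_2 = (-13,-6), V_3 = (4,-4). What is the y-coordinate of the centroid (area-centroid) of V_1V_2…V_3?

-7/3

Apply the surveyor's formula. First the cross-terms c_i = x_i·y_{i+1} − x_{i+1}·y_i:
  51, 76, 4  ⇒  2A = 131, A = 65.5.
Then Σ (y_i + y_{i+1})·c_i = -917, so ȳ = -917 / (6·65.5) = -7/3.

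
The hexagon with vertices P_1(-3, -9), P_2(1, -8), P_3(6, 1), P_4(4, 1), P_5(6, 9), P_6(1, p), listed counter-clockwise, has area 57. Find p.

The doubled signed area Σ (x_i y_{i+1} − x_{i+1} y_i) is linear in p.
With p=0 it equals 96; the coefficient of p is 9 (from the two edges through P_6).
So 9·p + 96 = 2·57 = 114 ⇒ p = 2.

2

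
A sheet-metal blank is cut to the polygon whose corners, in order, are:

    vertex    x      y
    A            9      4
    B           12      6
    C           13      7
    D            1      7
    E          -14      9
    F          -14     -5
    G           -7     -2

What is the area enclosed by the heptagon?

191

A→B: (9)(6) − (12)(4) = 6
B→C: (12)(7) − (13)(6) = 6
C→D: (13)(7) − (1)(7) = 84
D→E: (1)(9) − (-14)(7) = 107
E→F: (-14)(-5) − (-14)(9) = 196
F→G: (-14)(-2) − (-7)(-5) = -7
G→A: (-7)(4) − (9)(-2) = -10
Σ = 382
Area = |Σ|/2 = 191.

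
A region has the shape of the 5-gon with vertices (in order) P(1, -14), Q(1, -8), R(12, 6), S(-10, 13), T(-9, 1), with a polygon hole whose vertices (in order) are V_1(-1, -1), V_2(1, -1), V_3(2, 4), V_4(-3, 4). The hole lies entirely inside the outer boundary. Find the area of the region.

260.5

Outer boundary:
Apply the surveyor's formula: 2A = Σ (x_i·y_{i+1} − x_{i+1}·y_i), indices taken mod 5.
Σ = (6) + (102) + (216) + (107) + (125) = 556
Area = |Σ|/2 = 278.
Hole:
Apply the surveyor's formula: 2A = Σ (x_i·y_{i+1} − x_{i+1}·y_i), indices taken mod 4.
Σ = (2) + (6) + (20) + (7) = 35
Area = |Σ|/2 = 17.5.
Net area = 278 − 17.5 = 260.5.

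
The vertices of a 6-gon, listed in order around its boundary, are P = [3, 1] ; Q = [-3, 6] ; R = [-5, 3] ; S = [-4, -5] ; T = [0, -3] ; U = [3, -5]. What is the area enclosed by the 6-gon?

Apply Gauss's area formula: 2A = Σ (x_i·y_{i+1} − x_{i+1}·y_i), indices taken mod 6.
Σ = (21) + (21) + (37) + (12) + (9) + (18) = 118
Area = |Σ|/2 = 59.

59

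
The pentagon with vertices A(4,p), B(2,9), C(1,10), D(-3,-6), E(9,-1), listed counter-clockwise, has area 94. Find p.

Write out the shoelace sum; only the two edges meeting at A involve p:
2·Area = [(9·p − 4·(-1)) + (4·9 − 2·p)] + 92
       = 7·p + 132 = 188
⇒ p = 8.

8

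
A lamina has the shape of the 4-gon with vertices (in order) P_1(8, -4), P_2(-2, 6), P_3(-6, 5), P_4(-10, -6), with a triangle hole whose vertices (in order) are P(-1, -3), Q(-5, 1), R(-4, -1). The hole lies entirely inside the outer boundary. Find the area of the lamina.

118

Outer boundary:
Apply the shoelace formula: 2A = Σ (x_i·y_{i+1} − x_{i+1}·y_i), indices taken mod 4.
Σ = (40) + (26) + (86) + (88) = 240
Area = |Σ|/2 = 120.
Hole:
P→Q: (-1)(1) − (-5)(-3) = -16
Q→R: (-5)(-1) − (-4)(1) = 9
R→P: (-4)(-3) − (-1)(-1) = 11
Σ = 4
Area = |Σ|/2 = 2.
Net area = 120 − 2 = 118.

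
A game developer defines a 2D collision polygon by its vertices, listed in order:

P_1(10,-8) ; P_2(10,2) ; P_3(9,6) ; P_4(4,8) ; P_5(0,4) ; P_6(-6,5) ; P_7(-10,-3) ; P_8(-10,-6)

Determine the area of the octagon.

Apply Gauss's area formula: 2A = Σ (x_i·y_{i+1} − x_{i+1}·y_i), indices taken mod 8.
Cross-terms: 100, 42, 48, 16, 24, 68, 30, 140  ⇒  Σ = 468
Area = |Σ|/2 = 234.

234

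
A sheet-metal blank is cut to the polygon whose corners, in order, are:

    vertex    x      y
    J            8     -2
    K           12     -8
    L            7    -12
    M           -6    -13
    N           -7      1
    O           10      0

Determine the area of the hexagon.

209

Σ = (-40) + (-88) + (-163) + (-97) + (-10) + (-20) = -418
Area = |Σ|/2 = 209.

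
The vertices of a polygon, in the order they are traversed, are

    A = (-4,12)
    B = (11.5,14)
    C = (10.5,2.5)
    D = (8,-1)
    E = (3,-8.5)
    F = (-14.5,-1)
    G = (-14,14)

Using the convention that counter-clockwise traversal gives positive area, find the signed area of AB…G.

Σ = (-194) + (-118.25) + (-30.5) + (-65) + (-126.25) + (-217) + (-112) = -863
Signed area = Σ/2 = -431.5 (negative ⇒ clockwise traversal).

-431.5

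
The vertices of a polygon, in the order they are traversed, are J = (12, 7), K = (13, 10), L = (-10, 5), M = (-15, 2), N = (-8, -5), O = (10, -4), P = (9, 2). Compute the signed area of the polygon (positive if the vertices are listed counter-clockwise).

Apply Gauss's area formula: 2A = Σ (x_i·y_{i+1} − x_{i+1}·y_i), indices taken mod 7.
Cross-terms: 29, 165, 55, 91, 82, 56, 39  ⇒  Σ = 517
Signed area = Σ/2 = 258.5 (positive ⇒ counter-clockwise traversal).

258.5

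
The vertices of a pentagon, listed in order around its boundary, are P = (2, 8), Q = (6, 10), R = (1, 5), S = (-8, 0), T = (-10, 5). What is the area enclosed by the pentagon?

49

Cross-terms: -28, 20, 40, -40, -90  ⇒  Σ = -98
Area = |Σ|/2 = 49.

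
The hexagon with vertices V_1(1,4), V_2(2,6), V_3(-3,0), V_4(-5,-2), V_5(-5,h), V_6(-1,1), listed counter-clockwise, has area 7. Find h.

-3

Write out the shoelace sum; only the two edges meeting at V_5 involve h:
2·Area = [((-5)·h − (-5)·(-2)) + ((-5)·1 − (-1)·h)] + 17
       = -4·h + 2 = 14
⇒ h = -3.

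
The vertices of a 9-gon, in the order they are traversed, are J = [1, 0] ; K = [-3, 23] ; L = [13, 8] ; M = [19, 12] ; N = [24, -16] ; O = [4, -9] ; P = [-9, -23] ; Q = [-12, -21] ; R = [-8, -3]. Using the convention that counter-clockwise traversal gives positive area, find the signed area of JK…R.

Σ = (23) + (-323) + (4) + (-592) + (-152) + (-173) + (-87) + (-132) + (3) = -1429
Signed area = Σ/2 = -714.5 (negative ⇒ clockwise traversal).

-714.5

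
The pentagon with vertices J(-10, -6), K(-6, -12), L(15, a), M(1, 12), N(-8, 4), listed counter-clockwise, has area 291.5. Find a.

Write out the shoelace sum; only the two edges meeting at L involve a:
2·Area = [((-6)·a − 15·(-12)) + (15·12 − 1·a)] + 272
       = -7·a + 632 = 583
⇒ a = 7.

7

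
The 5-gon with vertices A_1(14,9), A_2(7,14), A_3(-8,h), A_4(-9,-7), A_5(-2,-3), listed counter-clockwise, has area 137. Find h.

The doubled signed area Σ (x_i y_{i+1} − x_{i+1} y_i) is linear in h.
With h=0 it equals 338; the coefficient of h is 16 (from the two edges through A_3).
So 16·h + 338 = 2·137 = 274 ⇒ h = -4.

-4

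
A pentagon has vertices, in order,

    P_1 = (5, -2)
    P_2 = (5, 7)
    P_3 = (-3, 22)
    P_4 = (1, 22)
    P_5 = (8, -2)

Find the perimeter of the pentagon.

|P_1P_2| = √((0)² + (9)²) = √81 = 9
|P_2P_3| = √((-8)² + (15)²) = √289 = 17
|P_3P_4| = √((4)² + (0)²) = √16 = 4
|P_4P_5| = √((7)² + (-24)²) = √625 = 25
|P_5P_1| = √((-3)² + (0)²) = √9 = 3
Perimeter = 9 + 17 + 4 + 25 + 3 = 58.

58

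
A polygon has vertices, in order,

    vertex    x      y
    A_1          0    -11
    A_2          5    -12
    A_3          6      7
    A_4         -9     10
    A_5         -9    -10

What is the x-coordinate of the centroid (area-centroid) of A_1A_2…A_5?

-254/141

Apply Gauss's area formula. First the cross-terms c_i = x_i·y_{i+1} − x_{i+1}·y_i:
  55, 107, 123, 180, 99  ⇒  2A = 564, A = 282.
Then Σ (x_i + x_{i+1})·c_i = -3048, so x̄ = -3048 / (6·282) = -254/141.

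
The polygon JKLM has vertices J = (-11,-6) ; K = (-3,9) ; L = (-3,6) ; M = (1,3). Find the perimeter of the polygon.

40

|JK| = √((8)² + (15)²) = √289 = 17
|KL| = √((0)² + (-3)²) = √9 = 3
|LM| = √((4)² + (-3)²) = √25 = 5
|MJ| = √((-12)² + (-9)²) = √225 = 15
Perimeter = 17 + 3 + 5 + 15 = 40.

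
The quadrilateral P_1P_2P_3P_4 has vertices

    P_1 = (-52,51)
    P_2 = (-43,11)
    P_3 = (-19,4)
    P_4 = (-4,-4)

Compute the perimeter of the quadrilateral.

|P_1P_2| = √((9)² + (-40)²) = √1681 = 41
|P_2P_3| = √((24)² + (-7)²) = √625 = 25
|P_3P_4| = √((15)² + (-8)²) = √289 = 17
|P_4P_1| = √((-48)² + (55)²) = √5329 = 73
Perimeter = 41 + 25 + 17 + 73 = 156.

156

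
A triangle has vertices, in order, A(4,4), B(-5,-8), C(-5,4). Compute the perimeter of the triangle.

|AB| = √((-9)² + (-12)²) = √225 = 15
|BC| = √((0)² + (12)²) = √144 = 12
|CA| = √((9)² + (0)²) = √81 = 9
Perimeter = 15 + 12 + 9 = 36.

36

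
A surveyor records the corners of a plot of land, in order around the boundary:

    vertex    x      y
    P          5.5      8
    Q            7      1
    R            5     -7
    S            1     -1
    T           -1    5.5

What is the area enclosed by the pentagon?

Apply the shoelace (surveyor's) formula: 2A = Σ (x_i·y_{i+1} − x_{i+1}·y_i), indices taken mod 5.
Σ = (-50.5) + (-54) + (2) + (4.5) + (-38.25) = -136.25
Area = |Σ|/2 = 68.125.

68.125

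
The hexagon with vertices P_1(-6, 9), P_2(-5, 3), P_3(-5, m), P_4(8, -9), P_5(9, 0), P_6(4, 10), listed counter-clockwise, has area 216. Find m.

-6

The doubled signed area Σ (x_i y_{i+1} − x_{i+1} y_i) is linear in m.
With m=0 it equals 354; the coefficient of m is -13 (from the two edges through P_3).
So -13·m + 354 = 2·216 = 432 ⇒ m = -6.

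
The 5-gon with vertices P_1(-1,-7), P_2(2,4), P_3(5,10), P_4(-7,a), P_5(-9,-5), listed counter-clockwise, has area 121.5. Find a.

5

Write out the shoelace sum; only the two edges meeting at P_4 involve a:
2·Area = [(5·a − (-7)·10) + ((-7)·(-5) − (-9)·a)] + 68
       = 14·a + 173 = 243
⇒ a = 5.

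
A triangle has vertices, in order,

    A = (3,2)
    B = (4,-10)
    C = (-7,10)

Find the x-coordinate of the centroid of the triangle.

Apply Gauss's area formula. First the cross-terms c_i = x_i·y_{i+1} − x_{i+1}·y_i:
  -38, -30, -44  ⇒  2A = -112, A = -56.
Then Σ (x_i + x_{i+1})·c_i = 0, so x̄ = 0 / (6·(-56)) = 0.

0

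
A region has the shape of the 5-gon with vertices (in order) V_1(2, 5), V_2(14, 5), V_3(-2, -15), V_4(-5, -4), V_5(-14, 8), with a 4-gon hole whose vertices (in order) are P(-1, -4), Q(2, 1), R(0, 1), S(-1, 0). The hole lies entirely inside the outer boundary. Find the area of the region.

Outer boundary:
Apply Gauss's area formula: 2A = Σ (x_i·y_{i+1} − x_{i+1}·y_i), indices taken mod 5.
Cross-terms: -60, -200, -67, -96, -86  ⇒  Σ = -509
Area = |Σ|/2 = 254.5.
Hole:
Apply the shoelace (surveyor's) formula: 2A = Σ (x_i·y_{i+1} − x_{i+1}·y_i), indices taken mod 4.
Σ = (7) + (2) + (1) + (4) = 14
Area = |Σ|/2 = 7.
Net area = 254.5 − 7 = 247.5.

247.5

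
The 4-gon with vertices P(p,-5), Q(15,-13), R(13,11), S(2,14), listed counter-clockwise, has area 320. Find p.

-3

The doubled signed area Σ (x_i y_{i+1} − x_{i+1} y_i) is linear in p.
With p=0 it equals 559; the coefficient of p is -27 (from the two edges through P).
So -27·p + 559 = 2·320 = 640 ⇒ p = -3.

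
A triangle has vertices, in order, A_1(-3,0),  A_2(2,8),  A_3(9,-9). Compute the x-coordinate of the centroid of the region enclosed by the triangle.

8/3

Apply the shoelace (surveyor's) formula. First the cross-terms c_i = x_i·y_{i+1} − x_{i+1}·y_i:
  -24, -90, -27  ⇒  2A = -141, A = -70.5.
Then Σ (x_i + x_{i+1})·c_i = -1128, so x̄ = -1128 / (6·(-70.5)) = 8/3.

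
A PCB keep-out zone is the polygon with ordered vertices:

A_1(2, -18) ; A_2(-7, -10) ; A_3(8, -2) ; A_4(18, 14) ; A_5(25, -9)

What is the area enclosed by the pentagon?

Apply the shoelace (surveyor's) formula: 2A = Σ (x_i·y_{i+1} − x_{i+1}·y_i), indices taken mod 5.
Σ = (-146) + (94) + (148) + (-512) + (-432) = -848
Area = |Σ|/2 = 424.

424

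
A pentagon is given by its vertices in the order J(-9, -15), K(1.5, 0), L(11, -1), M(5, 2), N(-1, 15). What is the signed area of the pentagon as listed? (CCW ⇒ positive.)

137.5

Cross-terms: 22.5, -1.5, 27, 77, 150  ⇒  Σ = 275
Signed area = Σ/2 = 137.5 (positive ⇒ counter-clockwise traversal).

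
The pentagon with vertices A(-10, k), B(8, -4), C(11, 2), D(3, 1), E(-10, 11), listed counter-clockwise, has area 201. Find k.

The doubled signed area Σ (x_i y_{i+1} − x_{i+1} y_i) is linear in k.
With k=0 it equals 258; the coefficient of k is -18 (from the two edges through A).
So -18·k + 258 = 2·201 = 402 ⇒ k = -8.

-8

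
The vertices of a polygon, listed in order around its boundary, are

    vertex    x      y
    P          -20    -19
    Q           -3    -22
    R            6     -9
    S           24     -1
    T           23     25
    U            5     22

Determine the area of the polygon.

1050.5

Apply Gauss's area formula: 2A = Σ (x_i·y_{i+1} − x_{i+1}·y_i), indices taken mod 6.
P→Q: (-20)(-22) − (-3)(-19) = 383
Q→R: (-3)(-9) − (6)(-22) = 159
R→S: (6)(-1) − (24)(-9) = 210
S→T: (24)(25) − (23)(-1) = 623
T→U: (23)(22) − (5)(25) = 381
U→P: (5)(-19) − (-20)(22) = 345
Σ = 2101
Area = |Σ|/2 = 1050.5.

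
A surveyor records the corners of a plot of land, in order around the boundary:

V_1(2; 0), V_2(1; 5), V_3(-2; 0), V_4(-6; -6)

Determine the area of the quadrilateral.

22

V_1→V_2: (2)(5) − (1)(0) = 10
V_2→V_3: (1)(0) − (-2)(5) = 10
V_3→V_4: (-2)(-6) − (-6)(0) = 12
V_4→V_1: (-6)(0) − (2)(-6) = 12
Σ = 44
Area = |Σ|/2 = 22.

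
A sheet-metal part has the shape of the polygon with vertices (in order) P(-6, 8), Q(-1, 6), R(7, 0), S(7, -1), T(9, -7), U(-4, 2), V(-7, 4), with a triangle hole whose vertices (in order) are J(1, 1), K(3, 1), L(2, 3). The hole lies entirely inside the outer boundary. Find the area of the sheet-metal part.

Outer boundary:
Cross-terms: -28, -42, -7, -40, -10, -2, -32  ⇒  Σ = -161
Area = |Σ|/2 = 80.5.
Hole:
Cross-terms: -2, 7, -1  ⇒  Σ = 4
Area = |Σ|/2 = 2.
Net area = 80.5 − 2 = 78.5.

78.5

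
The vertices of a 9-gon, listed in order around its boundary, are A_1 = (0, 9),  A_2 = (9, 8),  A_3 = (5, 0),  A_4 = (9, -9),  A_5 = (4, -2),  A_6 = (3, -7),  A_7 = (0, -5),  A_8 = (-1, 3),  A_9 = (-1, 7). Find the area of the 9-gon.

101.5

Apply the surveyor's formula: 2A = Σ (x_i·y_{i+1} − x_{i+1}·y_i), indices taken mod 9.
Σ = (-81) + (-40) + (-45) + (18) + (-22) + (-15) + (-5) + (-4) + (-9) = -203
Area = |Σ|/2 = 101.5.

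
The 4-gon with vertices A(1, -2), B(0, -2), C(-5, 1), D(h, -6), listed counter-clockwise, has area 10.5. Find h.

The doubled signed area Σ (x_i y_{i+1} − x_{i+1} y_i) is linear in h.
With h=0 it equals 24; the coefficient of h is -3 (from the two edges through D).
So -3·h + 24 = 2·10.5 = 21 ⇒ h = 1.

1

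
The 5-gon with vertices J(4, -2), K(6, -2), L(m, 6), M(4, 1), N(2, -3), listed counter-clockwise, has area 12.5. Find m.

Write out the shoelace sum; only the two edges meeting at L involve m:
2·Area = [(6·6 − m·(-2)) + (m·1 − 4·6)] + -2
       = 3·m + 10 = 25
⇒ m = 5.

5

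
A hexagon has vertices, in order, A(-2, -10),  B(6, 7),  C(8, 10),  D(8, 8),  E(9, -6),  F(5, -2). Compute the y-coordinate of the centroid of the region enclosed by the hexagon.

23/192

Apply the shoelace (surveyor's) formula. First the cross-terms c_i = x_i·y_{i+1} − x_{i+1}·y_i:
  46, 4, -16, -120, 12, -54  ⇒  2A = -128, A = -64.
Then Σ (y_i + y_{i+1})·c_i = -46, so ȳ = -46 / (6·(-64)) = 23/192.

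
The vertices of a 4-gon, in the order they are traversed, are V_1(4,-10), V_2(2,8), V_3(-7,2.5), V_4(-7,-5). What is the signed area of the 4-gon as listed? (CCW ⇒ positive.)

127.75

Apply the shoelace formula: 2A = Σ (x_i·y_{i+1} − x_{i+1}·y_i), indices taken mod 4.
Σ = (52) + (61) + (52.5) + (90) = 255.5
Signed area = Σ/2 = 127.75 (positive ⇒ counter-clockwise traversal).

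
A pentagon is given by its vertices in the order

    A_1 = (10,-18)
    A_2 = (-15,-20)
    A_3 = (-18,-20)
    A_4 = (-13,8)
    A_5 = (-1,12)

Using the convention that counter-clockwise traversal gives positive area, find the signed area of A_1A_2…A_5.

-592

Apply Gauss's area formula: 2A = Σ (x_i·y_{i+1} − x_{i+1}·y_i), indices taken mod 5.
Σ = (-470) + (-60) + (-404) + (-148) + (-102) = -1184
Signed area = Σ/2 = -592 (negative ⇒ clockwise traversal).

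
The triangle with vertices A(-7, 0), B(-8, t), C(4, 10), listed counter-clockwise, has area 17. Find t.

The doubled signed area Σ (x_i y_{i+1} − x_{i+1} y_i) is linear in t.
With t=0 it equals -10; the coefficient of t is -11 (from the two edges through B).
So -11·t + -10 = 2·17 = 34 ⇒ t = -4.

-4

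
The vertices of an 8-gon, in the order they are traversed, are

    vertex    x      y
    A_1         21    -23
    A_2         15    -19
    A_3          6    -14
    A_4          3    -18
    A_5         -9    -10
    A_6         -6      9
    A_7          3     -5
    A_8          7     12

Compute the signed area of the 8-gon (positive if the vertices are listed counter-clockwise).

-444

Apply the surveyor's formula: 2A = Σ (x_i·y_{i+1} − x_{i+1}·y_i), indices taken mod 8.
Σ = (-54) + (-96) + (-66) + (-192) + (-141) + (3) + (71) + (-413) = -888
Signed area = Σ/2 = -444 (negative ⇒ clockwise traversal).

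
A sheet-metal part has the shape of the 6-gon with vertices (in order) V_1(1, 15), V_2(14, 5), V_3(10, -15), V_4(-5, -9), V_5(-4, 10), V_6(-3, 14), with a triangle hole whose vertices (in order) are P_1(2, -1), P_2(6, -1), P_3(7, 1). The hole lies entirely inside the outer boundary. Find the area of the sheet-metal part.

396.5

Outer boundary:
Apply Gauss's area formula: 2A = Σ (x_i·y_{i+1} − x_{i+1}·y_i), indices taken mod 6.
Σ = (-205) + (-260) + (-165) + (-86) + (-26) + (-59) = -801
Area = |Σ|/2 = 400.5.
Hole:
Apply the shoelace (surveyor's) formula: 2A = Σ (x_i·y_{i+1} − x_{i+1}·y_i), indices taken mod 3.
Cross-terms: 4, 13, -9  ⇒  Σ = 8
Area = |Σ|/2 = 4.
Net area = 400.5 − 4 = 396.5.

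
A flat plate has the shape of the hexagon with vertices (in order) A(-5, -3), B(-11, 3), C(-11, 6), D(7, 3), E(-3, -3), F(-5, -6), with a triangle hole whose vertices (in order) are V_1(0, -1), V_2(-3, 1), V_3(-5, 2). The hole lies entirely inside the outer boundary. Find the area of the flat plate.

89.5

Outer boundary:
Apply the surveyor's formula: 2A = Σ (x_i·y_{i+1} − x_{i+1}·y_i), indices taken mod 6.
Σ = (-48) + (-33) + (-75) + (-12) + (3) + (-15) = -180
Area = |Σ|/2 = 90.
Hole:
Apply the shoelace (surveyor's) formula: 2A = Σ (x_i·y_{i+1} − x_{i+1}·y_i), indices taken mod 3.
V_1→V_2: (0)(1) − (-3)(-1) = -3
V_2→V_3: (-3)(2) − (-5)(1) = -1
V_3→V_1: (-5)(-1) − (0)(2) = 5
Σ = 1
Area = |Σ|/2 = 0.5.
Net area = 90 − 0.5 = 89.5.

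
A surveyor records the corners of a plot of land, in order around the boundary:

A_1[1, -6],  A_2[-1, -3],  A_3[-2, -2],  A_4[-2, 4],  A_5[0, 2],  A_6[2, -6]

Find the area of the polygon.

19.5

Apply the shoelace formula: 2A = Σ (x_i·y_{i+1} − x_{i+1}·y_i), indices taken mod 6.
Σ = (-9) + (-4) + (-12) + (-4) + (-4) + (-6) = -39
Area = |Σ|/2 = 19.5.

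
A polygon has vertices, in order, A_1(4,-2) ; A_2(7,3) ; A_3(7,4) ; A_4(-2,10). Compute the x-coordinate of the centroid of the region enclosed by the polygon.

Apply the surveyor's formula. First the cross-terms c_i = x_i·y_{i+1} − x_{i+1}·y_i:
  26, 7, 78, -36  ⇒  2A = 75, A = 37.5.
Then Σ (x_i + x_{i+1})·c_i = 702, so x̄ = 702 / (6·37.5) = 3.12.

3.12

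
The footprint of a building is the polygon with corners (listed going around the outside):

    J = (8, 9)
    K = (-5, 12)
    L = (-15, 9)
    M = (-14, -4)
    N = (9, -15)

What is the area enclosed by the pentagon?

Apply Gauss's area formula: 2A = Σ (x_i·y_{i+1} − x_{i+1}·y_i), indices taken mod 5.
J→K: (8)(12) − (-5)(9) = 141
K→L: (-5)(9) − (-15)(12) = 135
L→M: (-15)(-4) − (-14)(9) = 186
M→N: (-14)(-15) − (9)(-4) = 246
N→J: (9)(9) − (8)(-15) = 201
Σ = 909
Area = |Σ|/2 = 454.5.

454.5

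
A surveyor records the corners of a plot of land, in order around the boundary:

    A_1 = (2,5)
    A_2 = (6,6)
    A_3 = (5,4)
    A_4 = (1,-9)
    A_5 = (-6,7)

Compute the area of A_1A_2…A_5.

Apply Gauss's area formula: 2A = Σ (x_i·y_{i+1} − x_{i+1}·y_i), indices taken mod 5.
Σ = (-18) + (-6) + (-49) + (-47) + (-44) = -164
Area = |Σ|/2 = 82.

82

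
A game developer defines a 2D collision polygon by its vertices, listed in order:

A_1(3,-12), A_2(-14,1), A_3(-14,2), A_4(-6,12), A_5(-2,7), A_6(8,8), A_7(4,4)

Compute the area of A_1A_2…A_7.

Apply the shoelace formula: 2A = Σ (x_i·y_{i+1} − x_{i+1}·y_i), indices taken mod 7.
Σ = (-165) + (-14) + (-156) + (-18) + (-72) + (0) + (-60) = -485
Area = |Σ|/2 = 242.5.

242.5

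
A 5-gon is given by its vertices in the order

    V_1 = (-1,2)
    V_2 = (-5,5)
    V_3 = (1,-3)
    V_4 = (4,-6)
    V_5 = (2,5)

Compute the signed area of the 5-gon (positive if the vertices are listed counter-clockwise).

Apply Gauss's area formula: 2A = Σ (x_i·y_{i+1} − x_{i+1}·y_i), indices taken mod 5.
Cross-terms: 5, 10, 6, 32, 9  ⇒  Σ = 62
Signed area = Σ/2 = 31 (positive ⇒ counter-clockwise traversal).

31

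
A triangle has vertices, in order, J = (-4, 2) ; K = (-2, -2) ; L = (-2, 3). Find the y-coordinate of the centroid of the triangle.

Apply the surveyor's formula. First the cross-terms c_i = x_i·y_{i+1} − x_{i+1}·y_i:
  12, -10, 8  ⇒  2A = 10, A = 5.
Then Σ (y_i + y_{i+1})·c_i = 30, so ȳ = 30 / (6·5) = 1.

1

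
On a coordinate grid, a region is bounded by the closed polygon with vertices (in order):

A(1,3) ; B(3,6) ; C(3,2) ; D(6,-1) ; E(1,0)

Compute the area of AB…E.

13

Apply the surveyor's formula: 2A = Σ (x_i·y_{i+1} − x_{i+1}·y_i), indices taken mod 5.
A→B: (1)(6) − (3)(3) = -3
B→C: (3)(2) − (3)(6) = -12
C→D: (3)(-1) − (6)(2) = -15
D→E: (6)(0) − (1)(-1) = 1
E→A: (1)(3) − (1)(0) = 3
Σ = -26
Area = |Σ|/2 = 13.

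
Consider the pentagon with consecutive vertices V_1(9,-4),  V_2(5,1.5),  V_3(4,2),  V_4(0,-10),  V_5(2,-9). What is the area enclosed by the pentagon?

Σ = (33.5) + (4) + (-40) + (20) + (73) = 90.5
Area = |Σ|/2 = 45.25.

45.25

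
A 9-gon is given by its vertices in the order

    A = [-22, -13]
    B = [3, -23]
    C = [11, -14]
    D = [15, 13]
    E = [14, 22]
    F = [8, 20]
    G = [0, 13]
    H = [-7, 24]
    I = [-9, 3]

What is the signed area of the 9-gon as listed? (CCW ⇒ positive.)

Σ = (545) + (211) + (353) + (148) + (104) + (104) + (91) + (195) + (183) = 1934
Signed area = Σ/2 = 967 (positive ⇒ counter-clockwise traversal).

967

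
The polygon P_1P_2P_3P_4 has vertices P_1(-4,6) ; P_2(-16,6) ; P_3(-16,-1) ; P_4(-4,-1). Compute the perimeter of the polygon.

|P_1P_2| = √((-12)² + (0)²) = √144 = 12
|P_2P_3| = √((0)² + (-7)²) = √49 = 7
|P_3P_4| = √((12)² + (0)²) = √144 = 12
|P_4P_1| = √((0)² + (7)²) = √49 = 7
Perimeter = 12 + 7 + 12 + 7 = 38.

38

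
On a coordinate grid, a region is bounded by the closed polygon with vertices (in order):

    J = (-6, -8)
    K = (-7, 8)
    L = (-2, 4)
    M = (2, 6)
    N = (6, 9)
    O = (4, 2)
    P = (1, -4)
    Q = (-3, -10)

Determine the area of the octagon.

127

Apply the surveyor's formula: 2A = Σ (x_i·y_{i+1} − x_{i+1}·y_i), indices taken mod 8.
Σ = (-104) + (-12) + (-20) + (-18) + (-24) + (-18) + (-22) + (-36) = -254
Area = |Σ|/2 = 127.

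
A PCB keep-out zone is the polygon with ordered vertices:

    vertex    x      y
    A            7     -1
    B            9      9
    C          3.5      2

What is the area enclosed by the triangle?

20.5

Apply the shoelace formula: 2A = Σ (x_i·y_{i+1} − x_{i+1}·y_i), indices taken mod 3.
A→B: (7)(9) − (9)(-1) = 72
B→C: (9)(2) − (3.5)(9) = -13.5
C→A: (3.5)(-1) − (7)(2) = -17.5
Σ = 41
Area = |Σ|/2 = 20.5.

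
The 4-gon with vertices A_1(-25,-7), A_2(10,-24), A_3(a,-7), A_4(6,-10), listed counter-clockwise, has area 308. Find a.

19

The doubled signed area Σ (x_i y_{i+1} − x_{i+1} y_i) is linear in a.
With a=0 it equals 350; the coefficient of a is 14 (from the two edges through A_3).
So 14·a + 350 = 2·308 = 616 ⇒ a = 19.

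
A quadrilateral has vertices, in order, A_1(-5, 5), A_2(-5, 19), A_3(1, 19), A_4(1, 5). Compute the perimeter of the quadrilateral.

40

|A_1A_2| = √((0)² + (14)²) = √196 = 14
|A_2A_3| = √((6)² + (0)²) = √36 = 6
|A_3A_4| = √((0)² + (-14)²) = √196 = 14
|A_4A_1| = √((-6)² + (0)²) = √36 = 6
Perimeter = 14 + 6 + 14 + 6 = 40.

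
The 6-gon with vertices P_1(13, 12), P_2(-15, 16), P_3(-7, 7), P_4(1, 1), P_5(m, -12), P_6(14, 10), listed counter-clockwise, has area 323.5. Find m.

8

The doubled signed area Σ (x_i y_{i+1} − x_{i+1} y_i) is linear in m.
With m=0 it equals 575; the coefficient of m is 9 (from the two edges through P_5).
So 9·m + 575 = 2·323.5 = 647 ⇒ m = 8.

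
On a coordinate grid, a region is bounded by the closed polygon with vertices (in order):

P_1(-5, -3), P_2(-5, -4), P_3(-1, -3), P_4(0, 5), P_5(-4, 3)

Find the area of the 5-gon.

Apply Gauss's area formula: 2A = Σ (x_i·y_{i+1} − x_{i+1}·y_i), indices taken mod 5.
Σ = (5) + (11) + (-5) + (20) + (27) = 58
Area = |Σ|/2 = 29.

29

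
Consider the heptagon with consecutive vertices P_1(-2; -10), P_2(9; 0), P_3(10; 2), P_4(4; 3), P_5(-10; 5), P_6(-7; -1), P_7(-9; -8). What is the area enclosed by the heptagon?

173

Apply the shoelace formula: 2A = Σ (x_i·y_{i+1} − x_{i+1}·y_i), indices taken mod 7.
Σ = (90) + (18) + (22) + (50) + (45) + (47) + (74) = 346
Area = |Σ|/2 = 173.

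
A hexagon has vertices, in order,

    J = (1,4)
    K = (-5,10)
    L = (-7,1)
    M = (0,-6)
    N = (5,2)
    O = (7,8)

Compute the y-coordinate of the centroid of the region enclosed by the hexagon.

Apply the surveyor's formula. First the cross-terms c_i = x_i·y_{i+1} − x_{i+1}·y_i:
  30, 65, 42, 30, 26, 20  ⇒  2A = 213, A = 106.5.
Then Σ (y_i + y_{i+1})·c_i = 1305, so ȳ = 1305 / (6·106.5) = 145/71.

145/71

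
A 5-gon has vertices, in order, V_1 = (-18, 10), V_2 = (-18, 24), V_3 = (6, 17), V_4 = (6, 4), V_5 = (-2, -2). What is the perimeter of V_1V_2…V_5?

82

|V_1V_2| = √((0)² + (14)²) = √196 = 14
|V_2V_3| = √((24)² + (-7)²) = √625 = 25
|V_3V_4| = √((0)² + (-13)²) = √169 = 13
|V_4V_5| = √((-8)² + (-6)²) = √100 = 10
|V_5V_1| = √((-16)² + (12)²) = √400 = 20
Perimeter = 14 + 25 + 13 + 10 + 20 = 82.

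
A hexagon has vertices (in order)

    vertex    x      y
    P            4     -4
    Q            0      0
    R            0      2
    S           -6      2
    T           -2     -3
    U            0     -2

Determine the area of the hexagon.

23

P→Q: (4)(0) − (0)(-4) = 0
Q→R: (0)(2) − (0)(0) = 0
R→S: (0)(2) − (-6)(2) = 12
S→T: (-6)(-3) − (-2)(2) = 22
T→U: (-2)(-2) − (0)(-3) = 4
U→P: (0)(-4) − (4)(-2) = 8
Σ = 46
Area = |Σ|/2 = 23.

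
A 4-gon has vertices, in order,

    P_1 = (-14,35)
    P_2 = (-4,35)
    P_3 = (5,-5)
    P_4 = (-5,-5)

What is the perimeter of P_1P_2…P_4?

|P_1P_2| = √((10)² + (0)²) = √100 = 10
|P_2P_3| = √((9)² + (-40)²) = √1681 = 41
|P_3P_4| = √((-10)² + (0)²) = √100 = 10
|P_4P_1| = √((-9)² + (40)²) = √1681 = 41
Perimeter = 10 + 41 + 10 + 41 = 102.

102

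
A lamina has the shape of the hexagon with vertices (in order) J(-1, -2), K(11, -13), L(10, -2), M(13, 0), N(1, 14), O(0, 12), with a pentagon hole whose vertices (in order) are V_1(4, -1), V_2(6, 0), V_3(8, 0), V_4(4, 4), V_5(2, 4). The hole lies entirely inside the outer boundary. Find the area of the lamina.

173.5

Outer boundary:
Apply the shoelace (surveyor's) formula: 2A = Σ (x_i·y_{i+1} − x_{i+1}·y_i), indices taken mod 6.
J→K: (-1)(-13) − (11)(-2) = 35
K→L: (11)(-2) − (10)(-13) = 108
L→M: (10)(0) − (13)(-2) = 26
M→N: (13)(14) − (1)(0) = 182
N→O: (1)(12) − (0)(14) = 12
O→J: (0)(-2) − (-1)(12) = 12
Σ = 375
Area = |Σ|/2 = 187.5.
Hole:
Cross-terms: 6, 0, 32, 8, -18  ⇒  Σ = 28
Area = |Σ|/2 = 14.
Net area = 187.5 − 14 = 173.5.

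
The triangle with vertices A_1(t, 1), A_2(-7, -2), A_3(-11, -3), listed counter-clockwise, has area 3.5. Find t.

12

The doubled signed area Σ (x_i y_{i+1} − x_{i+1} y_i) is linear in t.
With t=0 it equals -5; the coefficient of t is 1 (from the two edges through A_1).
So 1·t + -5 = 2·3.5 = 7 ⇒ t = 12.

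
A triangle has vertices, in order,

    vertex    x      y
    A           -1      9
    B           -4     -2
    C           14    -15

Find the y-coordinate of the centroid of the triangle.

Apply the surveyor's formula. First the cross-terms c_i = x_i·y_{i+1} − x_{i+1}·y_i:
  38, 88, 111  ⇒  2A = 237, A = 118.5.
Then Σ (y_i + y_{i+1})·c_i = -1896, so ȳ = -1896 / (6·118.5) = -8/3.

-8/3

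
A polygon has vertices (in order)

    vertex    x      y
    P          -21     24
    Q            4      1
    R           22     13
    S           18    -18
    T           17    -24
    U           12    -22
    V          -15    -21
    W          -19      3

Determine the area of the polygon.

Apply the shoelace (surveyor's) formula: 2A = Σ (x_i·y_{i+1} − x_{i+1}·y_i), indices taken mod 8.
P→Q: (-21)(1) − (4)(24) = -117
Q→R: (4)(13) − (22)(1) = 30
R→S: (22)(-18) − (18)(13) = -630
S→T: (18)(-24) − (17)(-18) = -126
T→U: (17)(-22) − (12)(-24) = -86
U→V: (12)(-21) − (-15)(-22) = -582
V→W: (-15)(3) − (-19)(-21) = -444
W→P: (-19)(24) − (-21)(3) = -393
Σ = -2348
Area = |Σ|/2 = 1174.

1174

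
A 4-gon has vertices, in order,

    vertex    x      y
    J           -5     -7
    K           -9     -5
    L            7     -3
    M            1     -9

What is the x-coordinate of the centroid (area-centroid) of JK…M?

Apply the shoelace formula. First the cross-terms c_i = x_i·y_{i+1} − x_{i+1}·y_i:
  -38, 62, -60, -52  ⇒  2A = -88, A = -44.
Then Σ (x_i + x_{i+1})·c_i = 136, so x̄ = 136 / (6·(-44)) = -17/33.

-17/33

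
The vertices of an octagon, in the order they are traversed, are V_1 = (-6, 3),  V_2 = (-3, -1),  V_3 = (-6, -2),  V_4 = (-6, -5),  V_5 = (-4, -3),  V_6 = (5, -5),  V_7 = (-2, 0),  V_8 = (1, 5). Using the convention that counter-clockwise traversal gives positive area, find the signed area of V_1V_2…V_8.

Apply Gauss's area formula: 2A = Σ (x_i·y_{i+1} − x_{i+1}·y_i), indices taken mod 8.
V_1→V_2: (-6)(-1) − (-3)(3) = 15
V_2→V_3: (-3)(-2) − (-6)(-1) = 0
V_3→V_4: (-6)(-5) − (-6)(-2) = 18
V_4→V_5: (-6)(-3) − (-4)(-5) = -2
V_5→V_6: (-4)(-5) − (5)(-3) = 35
V_6→V_7: (5)(0) − (-2)(-5) = -10
V_7→V_8: (-2)(5) − (1)(0) = -10
V_8→V_1: (1)(3) − (-6)(5) = 33
Σ = 79
Signed area = Σ/2 = 39.5 (positive ⇒ counter-clockwise traversal).

39.5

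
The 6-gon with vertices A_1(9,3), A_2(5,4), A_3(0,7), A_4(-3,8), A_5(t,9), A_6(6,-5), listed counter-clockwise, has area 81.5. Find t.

-8

The doubled signed area Σ (x_i y_{i+1} − x_{i+1} y_i) is linear in t.
With t=0 it equals 59; the coefficient of t is -13 (from the two edges through A_5).
So -13·t + 59 = 2·81.5 = 163 ⇒ t = -8.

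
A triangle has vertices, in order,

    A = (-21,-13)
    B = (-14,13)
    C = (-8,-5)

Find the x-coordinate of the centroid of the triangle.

-43/3

Apply the shoelace formula. First the cross-terms c_i = x_i·y_{i+1} − x_{i+1}·y_i:
  -455, 174, -1  ⇒  2A = -282, A = -141.
Then Σ (x_i + x_{i+1})·c_i = 12126, so x̄ = 12126 / (6·(-141)) = -43/3.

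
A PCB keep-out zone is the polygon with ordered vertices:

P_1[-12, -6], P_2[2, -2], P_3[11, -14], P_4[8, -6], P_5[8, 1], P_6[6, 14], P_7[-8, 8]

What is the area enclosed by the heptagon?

Apply Gauss's area formula: 2A = Σ (x_i·y_{i+1} − x_{i+1}·y_i), indices taken mod 7.
Σ = (36) + (-6) + (46) + (56) + (106) + (160) + (144) = 542
Area = |Σ|/2 = 271.

271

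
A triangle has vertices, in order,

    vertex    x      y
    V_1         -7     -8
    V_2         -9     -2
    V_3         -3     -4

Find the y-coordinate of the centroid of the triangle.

-14/3

Apply the surveyor's formula. First the cross-terms c_i = x_i·y_{i+1} − x_{i+1}·y_i:
  -58, 30, -4  ⇒  2A = -32, A = -16.
Then Σ (y_i + y_{i+1})·c_i = 448, so ȳ = 448 / (6·(-16)) = -14/3.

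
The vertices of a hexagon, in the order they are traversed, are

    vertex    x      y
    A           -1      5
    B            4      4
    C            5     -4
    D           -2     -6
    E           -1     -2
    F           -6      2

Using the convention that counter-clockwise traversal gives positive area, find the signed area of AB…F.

A→B: (-1)(4) − (4)(5) = -24
B→C: (4)(-4) − (5)(4) = -36
C→D: (5)(-6) − (-2)(-4) = -38
D→E: (-2)(-2) − (-1)(-6) = -2
E→F: (-1)(2) − (-6)(-2) = -14
F→A: (-6)(5) − (-1)(2) = -28
Σ = -142
Signed area = Σ/2 = -71 (negative ⇒ clockwise traversal).

-71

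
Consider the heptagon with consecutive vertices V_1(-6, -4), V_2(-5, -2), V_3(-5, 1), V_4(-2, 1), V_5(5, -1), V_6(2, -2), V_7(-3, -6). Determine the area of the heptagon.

Apply the surveyor's formula: 2A = Σ (x_i·y_{i+1} − x_{i+1}·y_i), indices taken mod 7.
Σ = (-8) + (-15) + (-3) + (-3) + (-8) + (-18) + (-24) = -79
Area = |Σ|/2 = 39.5.

39.5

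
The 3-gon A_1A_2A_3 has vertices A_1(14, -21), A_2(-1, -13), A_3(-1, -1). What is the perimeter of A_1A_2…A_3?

54

|A_1A_2| = √((-15)² + (8)²) = √289 = 17
|A_2A_3| = √((0)² + (12)²) = √144 = 12
|A_3A_1| = √((15)² + (-20)²) = √625 = 25
Perimeter = 17 + 12 + 25 = 54.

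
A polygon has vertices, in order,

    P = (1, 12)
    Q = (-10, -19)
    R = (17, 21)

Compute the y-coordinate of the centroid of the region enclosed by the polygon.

Apply the surveyor's formula. First the cross-terms c_i = x_i·y_{i+1} − x_{i+1}·y_i:
  101, 113, 183  ⇒  2A = 397, A = 198.5.
Then Σ (y_i + y_{i+1})·c_i = 5558, so ȳ = 5558 / (6·198.5) = 14/3.

14/3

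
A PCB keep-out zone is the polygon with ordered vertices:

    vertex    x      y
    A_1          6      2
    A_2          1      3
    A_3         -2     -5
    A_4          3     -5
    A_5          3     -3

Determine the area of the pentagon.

36

Apply the surveyor's formula: 2A = Σ (x_i·y_{i+1} − x_{i+1}·y_i), indices taken mod 5.
Cross-terms: 16, 1, 25, 6, 24  ⇒  Σ = 72
Area = |Σ|/2 = 36.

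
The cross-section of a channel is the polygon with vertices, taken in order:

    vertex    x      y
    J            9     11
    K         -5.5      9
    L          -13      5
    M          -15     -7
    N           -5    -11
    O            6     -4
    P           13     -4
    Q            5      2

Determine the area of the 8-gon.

362

Apply the surveyor's formula: 2A = Σ (x_i·y_{i+1} − x_{i+1}·y_i), indices taken mod 8.
Σ = (141.5) + (89.5) + (166) + (130) + (86) + (28) + (46) + (37) = 724
Area = |Σ|/2 = 362.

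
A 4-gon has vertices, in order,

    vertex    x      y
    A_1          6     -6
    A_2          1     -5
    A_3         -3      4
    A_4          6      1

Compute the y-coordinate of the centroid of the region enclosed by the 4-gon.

-175/156

Apply Gauss's area formula. First the cross-terms c_i = x_i·y_{i+1} − x_{i+1}·y_i:
  -24, -11, -27, -42  ⇒  2A = -104, A = -52.
Then Σ (y_i + y_{i+1})·c_i = 350, so ȳ = 350 / (6·(-52)) = -175/156.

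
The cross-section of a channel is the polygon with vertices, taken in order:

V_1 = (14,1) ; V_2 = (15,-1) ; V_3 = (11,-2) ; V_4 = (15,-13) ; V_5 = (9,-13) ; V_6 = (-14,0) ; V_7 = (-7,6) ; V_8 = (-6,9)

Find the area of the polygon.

332

Σ = (-29) + (-19) + (-113) + (-78) + (-182) + (-84) + (-27) + (-132) = -664
Area = |Σ|/2 = 332.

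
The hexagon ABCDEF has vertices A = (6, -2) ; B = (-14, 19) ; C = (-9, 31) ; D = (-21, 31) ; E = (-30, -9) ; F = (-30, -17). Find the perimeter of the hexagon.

142

|AB| = √((-20)² + (21)²) = √841 = 29
|BC| = √((5)² + (12)²) = √169 = 13
|CD| = √((-12)² + (0)²) = √144 = 12
|DE| = √((-9)² + (-40)²) = √1681 = 41
|EF| = √((0)² + (-8)²) = √64 = 8
|FA| = √((36)² + (15)²) = √1521 = 39
Perimeter = 29 + 13 + 12 + 41 + 8 + 39 = 142.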